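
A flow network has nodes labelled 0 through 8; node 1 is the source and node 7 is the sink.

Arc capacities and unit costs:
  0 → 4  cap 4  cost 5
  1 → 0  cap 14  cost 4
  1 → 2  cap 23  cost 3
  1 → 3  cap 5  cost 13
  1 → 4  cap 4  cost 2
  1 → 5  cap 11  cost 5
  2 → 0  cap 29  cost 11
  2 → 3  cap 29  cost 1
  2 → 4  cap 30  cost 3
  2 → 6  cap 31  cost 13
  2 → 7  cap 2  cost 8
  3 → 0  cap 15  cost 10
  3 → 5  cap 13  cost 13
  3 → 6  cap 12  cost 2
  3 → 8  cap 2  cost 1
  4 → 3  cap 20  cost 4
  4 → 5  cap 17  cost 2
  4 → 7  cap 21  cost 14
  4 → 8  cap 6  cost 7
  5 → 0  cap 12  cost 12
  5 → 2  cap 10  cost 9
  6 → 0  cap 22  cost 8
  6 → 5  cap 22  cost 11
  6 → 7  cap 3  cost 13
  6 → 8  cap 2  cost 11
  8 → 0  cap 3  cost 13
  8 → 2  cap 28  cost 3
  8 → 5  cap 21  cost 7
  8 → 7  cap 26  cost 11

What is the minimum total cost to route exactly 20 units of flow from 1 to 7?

Minimum cost for 20 units: 355

shortest-cost path #1: 1→2→7 push 2 @ unit cost 11 (adds 22)
shortest-cost path #2: 1→4→7 push 4 @ unit cost 16 (adds 64)
shortest-cost path #3: 1→2→3→8→7 push 2 @ unit cost 16 (adds 32)
shortest-cost path #4: 1→2→3→6→7 push 3 @ unit cost 19 (adds 57)
shortest-cost path #5: 1→2→4→7 push 9 @ unit cost 20 (adds 180)
total cost = 355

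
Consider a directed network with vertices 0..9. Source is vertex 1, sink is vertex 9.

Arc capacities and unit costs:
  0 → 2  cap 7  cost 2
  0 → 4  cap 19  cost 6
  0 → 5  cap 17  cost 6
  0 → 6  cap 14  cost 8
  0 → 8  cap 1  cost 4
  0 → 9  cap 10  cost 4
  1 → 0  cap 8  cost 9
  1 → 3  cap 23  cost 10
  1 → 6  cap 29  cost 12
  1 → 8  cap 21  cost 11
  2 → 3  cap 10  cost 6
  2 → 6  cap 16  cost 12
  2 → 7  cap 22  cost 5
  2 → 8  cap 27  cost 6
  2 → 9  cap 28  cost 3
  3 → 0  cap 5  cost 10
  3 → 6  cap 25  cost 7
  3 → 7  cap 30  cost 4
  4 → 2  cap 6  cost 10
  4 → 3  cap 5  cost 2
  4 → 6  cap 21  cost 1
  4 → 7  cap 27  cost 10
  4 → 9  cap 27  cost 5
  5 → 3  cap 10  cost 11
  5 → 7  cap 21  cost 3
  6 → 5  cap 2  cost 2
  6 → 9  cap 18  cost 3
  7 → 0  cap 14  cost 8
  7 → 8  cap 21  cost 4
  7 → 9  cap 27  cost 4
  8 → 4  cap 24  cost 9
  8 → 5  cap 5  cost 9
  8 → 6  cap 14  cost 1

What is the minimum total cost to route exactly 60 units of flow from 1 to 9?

shortest-cost path #1: 1→0→9 push 8 @ unit cost 13 (adds 104)
shortest-cost path #2: 1→6→9 push 18 @ unit cost 15 (adds 270)
shortest-cost path #3: 1→3→7→9 push 23 @ unit cost 18 (adds 414)
shortest-cost path #4: 1→6→5→7→9 push 2 @ unit cost 21 (adds 42)
shortest-cost path #5: 1→8→4→9 push 9 @ unit cost 25 (adds 225)
total cost = 1055

Minimum cost for 60 units: 1055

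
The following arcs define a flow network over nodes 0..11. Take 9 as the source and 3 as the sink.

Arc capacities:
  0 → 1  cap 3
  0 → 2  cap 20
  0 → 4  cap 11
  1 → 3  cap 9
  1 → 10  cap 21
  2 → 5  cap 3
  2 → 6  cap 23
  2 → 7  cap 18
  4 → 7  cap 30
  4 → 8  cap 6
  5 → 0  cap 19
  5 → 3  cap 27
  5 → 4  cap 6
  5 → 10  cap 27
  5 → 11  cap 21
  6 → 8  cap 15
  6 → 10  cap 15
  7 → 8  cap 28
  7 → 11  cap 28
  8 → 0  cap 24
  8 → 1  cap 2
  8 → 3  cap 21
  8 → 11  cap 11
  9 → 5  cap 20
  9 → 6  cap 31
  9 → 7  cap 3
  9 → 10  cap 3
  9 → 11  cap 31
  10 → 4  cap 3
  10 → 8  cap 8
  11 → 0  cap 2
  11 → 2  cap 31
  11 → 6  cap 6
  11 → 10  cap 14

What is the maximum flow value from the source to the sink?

augment #1: 9→5→3 bottleneck 20, total now 20
augment #2: 9→6→8→3 bottleneck 15, total now 35
augment #3: 9→7→8→3 bottleneck 3, total now 38
augment #4: 9→10→8→3 bottleneck 3, total now 41
augment #5: 9→11→0→1→3 bottleneck 2, total now 43
augment #6: 9→11→2→5→3 bottleneck 3, total now 46
augment #7: 9→6→10→8→1→3 bottleneck 2, total now 48
augment #8: 9→6→10→8→0→1→3 bottleneck 1, total now 49

Maximum flow value: 49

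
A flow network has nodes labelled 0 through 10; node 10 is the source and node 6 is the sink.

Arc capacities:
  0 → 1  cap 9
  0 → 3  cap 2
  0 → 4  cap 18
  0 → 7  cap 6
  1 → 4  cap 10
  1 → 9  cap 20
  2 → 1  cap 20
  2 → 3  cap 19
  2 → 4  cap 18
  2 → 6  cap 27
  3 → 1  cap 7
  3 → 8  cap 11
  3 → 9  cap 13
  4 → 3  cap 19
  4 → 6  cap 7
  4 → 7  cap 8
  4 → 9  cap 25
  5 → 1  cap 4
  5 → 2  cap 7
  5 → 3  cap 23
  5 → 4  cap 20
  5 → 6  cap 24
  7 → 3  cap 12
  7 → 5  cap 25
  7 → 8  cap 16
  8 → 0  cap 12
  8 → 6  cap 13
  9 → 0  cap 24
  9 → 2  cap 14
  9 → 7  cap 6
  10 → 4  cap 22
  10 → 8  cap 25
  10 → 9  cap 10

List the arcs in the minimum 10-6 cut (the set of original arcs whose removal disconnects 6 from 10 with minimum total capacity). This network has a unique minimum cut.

Min-cut arcs: {(0,7), (4,6), (4,7), (8,6), (9,2), (9,7)} (total capacity 54)

augment #1: 10→4→6 push 7
augment #2: 10→8→6 push 13
augment #3: 10→9→2→6 push 10
augment #4: 10→4→7→5→6 push 8
augment #5: 10→4→9→2→6 push 4
augment #6: 10→4→9→7→5→6 push 3
augment #7: 10→8→0→7→5→6 push 6
augment #8: 10→8→0→1→9→7→5→6 push 3
max flow = 54; residual-reachable set from 10 gives S-side
cut edges (S→T): {(0,7), (4,6), (4,7), (8,6), (9,2), (9,7)} total cap 54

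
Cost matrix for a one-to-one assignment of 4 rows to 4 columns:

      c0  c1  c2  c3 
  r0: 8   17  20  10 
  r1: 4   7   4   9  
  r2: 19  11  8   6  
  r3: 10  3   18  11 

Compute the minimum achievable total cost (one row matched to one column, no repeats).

optimal assignment: row0→col0 (cost 8), row1→col2 (cost 4), row2→col3 (cost 6), row3→col1 (cost 3)
total = 8 + 4 + 6 + 3 = 21

Minimum assignment cost: 21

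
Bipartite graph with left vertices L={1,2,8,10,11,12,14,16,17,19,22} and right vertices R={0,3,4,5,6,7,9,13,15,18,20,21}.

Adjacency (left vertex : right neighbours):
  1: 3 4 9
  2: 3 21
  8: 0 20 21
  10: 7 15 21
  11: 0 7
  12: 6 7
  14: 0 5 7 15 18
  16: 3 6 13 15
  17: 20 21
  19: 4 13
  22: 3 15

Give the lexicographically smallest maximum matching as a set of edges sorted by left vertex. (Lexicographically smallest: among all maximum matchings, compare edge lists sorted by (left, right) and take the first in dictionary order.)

|M| = 11 (so the lex-smallest maximum matching has 11 edges)
process left vertices in ascending order; for each, take the smallest-labelled available neighbour that still permits 11 edges overall, or leave it unmatched if none does
lex-smallest matching: {1-9, 2-3, 8-0, 10-21, 11-7, 12-6, 14-5, 16-13, 17-20, 19-4, 22-15}

Lex-smallest maximum matching: {(1,9), (2,3), (8,0), (10,21), (11,7), (12,6), (14,5), (16,13), (17,20), (19,4), (22,15)}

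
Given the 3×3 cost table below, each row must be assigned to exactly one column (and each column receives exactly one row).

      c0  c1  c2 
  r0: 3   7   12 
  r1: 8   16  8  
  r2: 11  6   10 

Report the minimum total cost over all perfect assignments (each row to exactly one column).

Minimum assignment cost: 17

optimal assignment: row0→col0 (cost 3), row1→col2 (cost 8), row2→col1 (cost 6)
total = 3 + 8 + 6 = 17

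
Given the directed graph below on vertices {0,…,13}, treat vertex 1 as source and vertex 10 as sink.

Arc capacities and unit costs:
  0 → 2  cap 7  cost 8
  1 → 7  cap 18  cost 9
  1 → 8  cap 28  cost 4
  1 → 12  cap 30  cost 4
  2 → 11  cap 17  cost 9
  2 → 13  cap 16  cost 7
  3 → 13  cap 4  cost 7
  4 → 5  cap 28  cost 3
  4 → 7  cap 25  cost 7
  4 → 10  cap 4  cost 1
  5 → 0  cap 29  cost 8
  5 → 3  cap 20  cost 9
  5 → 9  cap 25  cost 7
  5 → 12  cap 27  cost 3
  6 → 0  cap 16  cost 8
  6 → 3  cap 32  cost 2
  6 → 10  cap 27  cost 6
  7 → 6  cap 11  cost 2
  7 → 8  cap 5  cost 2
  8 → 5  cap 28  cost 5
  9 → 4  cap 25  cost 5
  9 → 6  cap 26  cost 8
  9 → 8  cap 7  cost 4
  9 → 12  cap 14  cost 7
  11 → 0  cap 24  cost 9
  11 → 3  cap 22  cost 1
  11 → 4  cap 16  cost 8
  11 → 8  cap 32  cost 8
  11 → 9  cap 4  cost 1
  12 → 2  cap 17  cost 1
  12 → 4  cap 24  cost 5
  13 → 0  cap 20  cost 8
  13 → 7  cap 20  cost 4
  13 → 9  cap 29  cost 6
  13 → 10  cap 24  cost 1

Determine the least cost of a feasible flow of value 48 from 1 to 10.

shortest-cost path #1: 1→12→4→10 push 4 @ unit cost 10 (adds 40)
shortest-cost path #2: 1→12→2→13→10 push 16 @ unit cost 13 (adds 208)
shortest-cost path #3: 1→7→6→10 push 11 @ unit cost 17 (adds 187)
shortest-cost path #4: 1→12→2→11→3→13→10 push 1 @ unit cost 23 (adds 23)
shortest-cost path #5: 1→8→5→3→13→10 push 3 @ unit cost 26 (adds 78)
shortest-cost path #6: 1→8→5→9→6→10 push 13 @ unit cost 30 (adds 390)
total cost = 926

Minimum cost for 48 units: 926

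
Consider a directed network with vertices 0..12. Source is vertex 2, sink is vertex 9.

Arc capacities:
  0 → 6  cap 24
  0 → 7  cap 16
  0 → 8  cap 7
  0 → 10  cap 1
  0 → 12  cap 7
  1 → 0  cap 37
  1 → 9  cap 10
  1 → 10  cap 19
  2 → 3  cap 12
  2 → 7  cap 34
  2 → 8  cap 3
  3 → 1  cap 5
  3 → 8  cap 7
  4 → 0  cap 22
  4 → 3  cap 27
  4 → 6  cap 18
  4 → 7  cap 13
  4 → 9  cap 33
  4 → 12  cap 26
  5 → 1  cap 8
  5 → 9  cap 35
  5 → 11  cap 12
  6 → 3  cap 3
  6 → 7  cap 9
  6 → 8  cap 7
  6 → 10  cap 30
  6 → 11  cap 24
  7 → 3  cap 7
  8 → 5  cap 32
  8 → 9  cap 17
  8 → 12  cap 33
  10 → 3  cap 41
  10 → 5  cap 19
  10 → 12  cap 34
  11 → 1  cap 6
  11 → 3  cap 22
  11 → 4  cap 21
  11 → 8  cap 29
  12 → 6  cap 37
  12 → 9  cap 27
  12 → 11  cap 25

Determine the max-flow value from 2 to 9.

augment #1: 2→8→9 bottleneck 3, total now 3
augment #2: 2→3→1→9 bottleneck 5, total now 8
augment #3: 2→3→8→9 bottleneck 7, total now 15

Maximum flow value: 15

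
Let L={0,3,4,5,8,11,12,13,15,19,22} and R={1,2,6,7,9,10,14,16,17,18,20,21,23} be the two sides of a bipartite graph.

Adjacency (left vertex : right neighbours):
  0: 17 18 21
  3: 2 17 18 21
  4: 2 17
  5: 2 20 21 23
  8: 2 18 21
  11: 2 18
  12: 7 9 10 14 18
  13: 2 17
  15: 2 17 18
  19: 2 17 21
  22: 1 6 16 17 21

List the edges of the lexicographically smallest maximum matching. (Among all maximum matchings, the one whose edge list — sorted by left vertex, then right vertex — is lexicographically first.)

Lex-smallest maximum matching: {(0,17), (3,2), (5,20), (8,18), (12,7), (19,21), (22,1)}

|M| = 7 (so the lex-smallest maximum matching has 7 edges)
process left vertices in ascending order; for each, take the smallest-labelled available neighbour that still permits 7 edges overall, or leave it unmatched if none does
lex-smallest matching: {0-17, 3-2, 5-20, 8-18, 12-7, 19-21, 22-1}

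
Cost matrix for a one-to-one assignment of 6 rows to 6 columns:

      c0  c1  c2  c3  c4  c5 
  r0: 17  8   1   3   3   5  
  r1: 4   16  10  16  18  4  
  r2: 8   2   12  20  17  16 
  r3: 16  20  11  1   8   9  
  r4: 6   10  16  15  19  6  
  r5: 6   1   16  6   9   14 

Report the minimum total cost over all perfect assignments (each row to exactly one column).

one of 2 optimal assignments: row0→col2 (cost 1), row1→col0 (cost 4), row2→col1 (cost 2), row3→col3 (cost 1), row4→col5 (cost 6), row5→col4 (cost 9)
total = 1 + 4 + 2 + 1 + 6 + 9 = 23

Minimum assignment cost: 23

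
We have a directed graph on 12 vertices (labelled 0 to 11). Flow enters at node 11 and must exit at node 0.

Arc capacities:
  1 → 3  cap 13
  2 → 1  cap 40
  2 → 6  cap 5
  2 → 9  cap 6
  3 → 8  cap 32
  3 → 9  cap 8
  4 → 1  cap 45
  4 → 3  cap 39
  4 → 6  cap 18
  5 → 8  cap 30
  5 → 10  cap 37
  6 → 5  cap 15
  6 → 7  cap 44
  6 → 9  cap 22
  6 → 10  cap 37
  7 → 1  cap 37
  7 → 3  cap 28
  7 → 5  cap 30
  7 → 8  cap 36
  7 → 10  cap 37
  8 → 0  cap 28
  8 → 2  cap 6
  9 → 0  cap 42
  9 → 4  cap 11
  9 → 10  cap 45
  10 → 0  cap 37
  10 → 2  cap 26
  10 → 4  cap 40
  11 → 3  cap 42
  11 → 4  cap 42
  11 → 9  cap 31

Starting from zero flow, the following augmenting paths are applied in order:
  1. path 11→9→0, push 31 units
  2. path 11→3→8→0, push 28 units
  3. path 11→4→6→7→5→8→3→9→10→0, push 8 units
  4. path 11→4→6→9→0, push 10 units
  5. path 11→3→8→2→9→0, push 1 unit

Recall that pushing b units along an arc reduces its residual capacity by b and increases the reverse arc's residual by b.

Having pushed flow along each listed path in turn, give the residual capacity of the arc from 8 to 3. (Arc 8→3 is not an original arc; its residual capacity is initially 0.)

after path 1 (11→9→0, push 31): res(8,3)=0
after path 2 (11→3→8→0, push 28): res(8,3)=28
after path 3 (11→4→6→7→5→8→3→9→10→0, push 8): res(8,3)=20
after path 4 (11→4→6→9→0, push 10): res(8,3)=20
after path 5 (11→3→8→2→9→0, push 1): res(8,3)=21

Residual capacity of (8,3): 21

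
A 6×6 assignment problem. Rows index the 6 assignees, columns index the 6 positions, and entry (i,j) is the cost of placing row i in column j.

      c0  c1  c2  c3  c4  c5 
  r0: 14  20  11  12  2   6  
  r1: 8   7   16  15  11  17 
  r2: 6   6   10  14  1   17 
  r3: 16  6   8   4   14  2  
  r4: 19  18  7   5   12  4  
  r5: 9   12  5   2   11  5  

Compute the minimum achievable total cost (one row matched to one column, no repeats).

optimal assignment: row0→col4 (cost 2), row1→col1 (cost 7), row2→col0 (cost 6), row3→col5 (cost 2), row4→col2 (cost 7), row5→col3 (cost 2)
total = 2 + 7 + 6 + 2 + 7 + 2 = 26

Minimum assignment cost: 26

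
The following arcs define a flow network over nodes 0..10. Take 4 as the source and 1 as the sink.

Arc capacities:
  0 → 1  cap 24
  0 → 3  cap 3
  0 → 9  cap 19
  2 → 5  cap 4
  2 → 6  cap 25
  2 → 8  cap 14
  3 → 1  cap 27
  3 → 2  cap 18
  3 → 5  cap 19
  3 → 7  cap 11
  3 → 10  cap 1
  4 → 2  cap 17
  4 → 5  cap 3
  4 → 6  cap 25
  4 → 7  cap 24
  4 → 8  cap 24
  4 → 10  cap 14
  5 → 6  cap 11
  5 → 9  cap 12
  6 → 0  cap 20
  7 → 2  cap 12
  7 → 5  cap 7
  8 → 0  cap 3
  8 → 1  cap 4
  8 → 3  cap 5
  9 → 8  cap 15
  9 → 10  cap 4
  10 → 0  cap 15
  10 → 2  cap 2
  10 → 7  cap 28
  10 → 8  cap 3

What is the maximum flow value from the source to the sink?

augment #1: 4→8→1 bottleneck 4, total now 4
augment #2: 4→6→0→1 bottleneck 20, total now 24
augment #3: 4→8→0→1 bottleneck 3, total now 27
augment #4: 4→8→3→1 bottleneck 5, total now 32
augment #5: 4→10→0→1 bottleneck 1, total now 33
augment #6: 4→10→0→3→1 bottleneck 3, total now 36

Maximum flow value: 36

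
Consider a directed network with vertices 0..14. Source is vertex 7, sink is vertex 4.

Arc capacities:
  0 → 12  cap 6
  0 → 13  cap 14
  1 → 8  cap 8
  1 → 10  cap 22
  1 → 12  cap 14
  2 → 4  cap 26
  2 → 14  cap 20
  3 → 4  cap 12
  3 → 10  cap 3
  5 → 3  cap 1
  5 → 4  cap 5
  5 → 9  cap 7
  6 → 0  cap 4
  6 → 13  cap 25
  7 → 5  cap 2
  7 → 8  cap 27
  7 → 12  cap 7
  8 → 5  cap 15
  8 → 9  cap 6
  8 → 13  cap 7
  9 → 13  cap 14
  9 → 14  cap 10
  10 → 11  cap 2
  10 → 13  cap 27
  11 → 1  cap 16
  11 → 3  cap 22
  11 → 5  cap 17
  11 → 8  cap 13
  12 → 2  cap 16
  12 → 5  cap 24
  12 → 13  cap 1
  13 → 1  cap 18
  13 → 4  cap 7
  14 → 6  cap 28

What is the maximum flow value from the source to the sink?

Maximum flow value: 31

augment #1: 7→5→4 bottleneck 2, total now 2
augment #2: 7→8→5→4 bottleneck 3, total now 5
augment #3: 7→8→13→4 bottleneck 7, total now 12
augment #4: 7→12→2→4 bottleneck 7, total now 19
augment #5: 7→8→5→3→4 bottleneck 1, total now 20
augment #6: 7→8→9→13→1→12→2→4 bottleneck 6, total now 26
augment #7: 7→8→5→9→13→1→12→2→4 bottleneck 3, total now 29
augment #8: 7→8→5→9→13→1→10→11→3→4 bottleneck 2, total now 31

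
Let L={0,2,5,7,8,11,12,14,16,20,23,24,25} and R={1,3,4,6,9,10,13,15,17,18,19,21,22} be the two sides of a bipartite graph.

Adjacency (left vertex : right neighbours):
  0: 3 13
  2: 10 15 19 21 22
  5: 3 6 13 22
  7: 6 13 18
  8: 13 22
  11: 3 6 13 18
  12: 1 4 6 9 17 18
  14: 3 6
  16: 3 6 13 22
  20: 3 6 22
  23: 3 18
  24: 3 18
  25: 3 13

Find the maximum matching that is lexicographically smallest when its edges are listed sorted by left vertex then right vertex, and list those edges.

|M| = 7 (so the lex-smallest maximum matching has 7 edges)
process left vertices in ascending order; for each, take the smallest-labelled available neighbour that still permits 7 edges overall, or leave it unmatched if none does
lex-smallest matching: {0-3, 2-10, 5-6, 7-13, 8-22, 11-18, 12-1}

Lex-smallest maximum matching: {(0,3), (2,10), (5,6), (7,13), (8,22), (11,18), (12,1)}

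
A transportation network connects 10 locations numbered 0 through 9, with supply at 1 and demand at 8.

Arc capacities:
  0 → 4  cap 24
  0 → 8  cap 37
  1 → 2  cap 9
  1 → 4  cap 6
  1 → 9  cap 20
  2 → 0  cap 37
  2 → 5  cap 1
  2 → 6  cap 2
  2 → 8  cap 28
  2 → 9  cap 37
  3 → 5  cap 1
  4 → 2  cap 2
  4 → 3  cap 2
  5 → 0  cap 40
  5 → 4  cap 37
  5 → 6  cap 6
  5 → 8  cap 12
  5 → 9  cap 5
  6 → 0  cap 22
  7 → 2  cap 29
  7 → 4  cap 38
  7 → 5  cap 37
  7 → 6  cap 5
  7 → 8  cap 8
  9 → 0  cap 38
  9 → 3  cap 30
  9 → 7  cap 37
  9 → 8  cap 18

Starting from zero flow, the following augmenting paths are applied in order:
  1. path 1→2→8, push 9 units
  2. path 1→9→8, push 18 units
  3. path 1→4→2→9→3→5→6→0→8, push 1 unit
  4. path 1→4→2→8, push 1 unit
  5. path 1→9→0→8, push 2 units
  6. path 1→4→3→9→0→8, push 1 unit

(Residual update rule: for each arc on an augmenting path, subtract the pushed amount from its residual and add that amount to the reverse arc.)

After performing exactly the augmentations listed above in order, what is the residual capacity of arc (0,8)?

after path 1 (1→2→8, push 9): res(0,8)=37
after path 2 (1→9→8, push 18): res(0,8)=37
after path 3 (1→4→2→9→3→5→6→0→8, push 1): res(0,8)=36
after path 4 (1→4→2→8, push 1): res(0,8)=36
after path 5 (1→9→0→8, push 2): res(0,8)=34
after path 6 (1→4→3→9→0→8, push 1): res(0,8)=33

Residual capacity of (0,8): 33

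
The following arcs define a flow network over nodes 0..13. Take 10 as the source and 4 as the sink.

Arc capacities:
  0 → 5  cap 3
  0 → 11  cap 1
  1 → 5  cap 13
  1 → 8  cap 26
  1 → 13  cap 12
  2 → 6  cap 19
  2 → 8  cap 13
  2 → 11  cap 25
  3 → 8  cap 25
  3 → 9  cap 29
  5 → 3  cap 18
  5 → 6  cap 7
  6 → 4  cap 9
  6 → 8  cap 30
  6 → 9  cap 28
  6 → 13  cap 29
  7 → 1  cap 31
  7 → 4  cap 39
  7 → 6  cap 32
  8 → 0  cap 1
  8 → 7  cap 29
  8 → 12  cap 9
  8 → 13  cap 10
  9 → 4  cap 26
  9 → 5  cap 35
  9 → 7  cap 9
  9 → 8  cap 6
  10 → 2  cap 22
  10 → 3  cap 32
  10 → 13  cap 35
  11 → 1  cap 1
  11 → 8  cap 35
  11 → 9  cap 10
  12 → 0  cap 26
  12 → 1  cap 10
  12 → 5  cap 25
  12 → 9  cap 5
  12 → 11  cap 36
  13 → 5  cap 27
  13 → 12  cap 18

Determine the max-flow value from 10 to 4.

augment #1: 10→2→6→4 bottleneck 9, total now 9
augment #2: 10→3→9→4 bottleneck 26, total now 35
augment #3: 10→2→8→7→4 bottleneck 13, total now 48
augment #4: 10→3→8→7→4 bottleneck 6, total now 54
augment #5: 10→13→12→9→7→4 bottleneck 5, total now 59
augment #6: 10→13→5→3→8→7→4 bottleneck 10, total now 69
augment #7: 10→13→5→3→9→7→4 bottleneck 3, total now 72
augment #8: 10→13→5→6→9→7→4 bottleneck 1, total now 73

Maximum flow value: 73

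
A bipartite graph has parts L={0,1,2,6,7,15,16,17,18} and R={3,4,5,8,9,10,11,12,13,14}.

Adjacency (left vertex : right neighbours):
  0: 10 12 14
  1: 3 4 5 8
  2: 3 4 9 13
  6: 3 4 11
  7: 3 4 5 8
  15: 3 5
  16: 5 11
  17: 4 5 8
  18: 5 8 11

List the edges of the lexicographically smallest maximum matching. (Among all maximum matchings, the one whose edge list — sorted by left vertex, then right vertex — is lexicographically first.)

|M| = 7 (so the lex-smallest maximum matching has 7 edges)
process left vertices in ascending order; for each, take the smallest-labelled available neighbour that still permits 7 edges overall, or leave it unmatched if none does
lex-smallest matching: {0-10, 1-3, 2-9, 6-4, 7-5, 16-11, 17-8}

Lex-smallest maximum matching: {(0,10), (1,3), (2,9), (6,4), (7,5), (16,11), (17,8)}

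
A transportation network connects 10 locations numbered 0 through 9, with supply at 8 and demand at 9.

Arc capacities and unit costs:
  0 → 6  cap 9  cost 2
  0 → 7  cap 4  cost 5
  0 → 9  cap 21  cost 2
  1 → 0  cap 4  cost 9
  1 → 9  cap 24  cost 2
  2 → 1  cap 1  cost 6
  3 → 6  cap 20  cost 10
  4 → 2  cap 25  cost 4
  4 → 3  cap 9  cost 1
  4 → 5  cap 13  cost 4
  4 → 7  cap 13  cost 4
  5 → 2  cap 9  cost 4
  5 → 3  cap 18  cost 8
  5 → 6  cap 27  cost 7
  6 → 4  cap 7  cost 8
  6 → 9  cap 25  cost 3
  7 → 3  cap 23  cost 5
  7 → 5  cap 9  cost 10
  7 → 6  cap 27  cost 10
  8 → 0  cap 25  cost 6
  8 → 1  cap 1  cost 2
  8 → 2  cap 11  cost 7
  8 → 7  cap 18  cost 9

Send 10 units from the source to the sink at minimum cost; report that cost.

Minimum cost for 10 units: 76

shortest-cost path #1: 8→1→9 push 1 @ unit cost 4 (adds 4)
shortest-cost path #2: 8→0→9 push 9 @ unit cost 8 (adds 72)
total cost = 76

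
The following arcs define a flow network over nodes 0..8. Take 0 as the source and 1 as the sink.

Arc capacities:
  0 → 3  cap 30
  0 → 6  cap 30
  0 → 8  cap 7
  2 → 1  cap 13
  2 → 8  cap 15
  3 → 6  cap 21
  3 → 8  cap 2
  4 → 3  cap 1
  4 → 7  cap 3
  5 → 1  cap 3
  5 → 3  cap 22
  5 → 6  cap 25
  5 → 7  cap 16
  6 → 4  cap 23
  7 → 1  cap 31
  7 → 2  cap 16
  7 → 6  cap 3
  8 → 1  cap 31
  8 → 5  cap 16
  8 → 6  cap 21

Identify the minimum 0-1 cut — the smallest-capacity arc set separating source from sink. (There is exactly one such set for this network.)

augment #1: 0→8→1 push 7
augment #2: 0→3→8→1 push 2
augment #3: 0→6→4→7→1 push 3
max flow = 12; residual-reachable set from 0 gives S-side
cut edges (S→T): {(0,8), (3,8), (4,7)} total cap 12

Min-cut arcs: {(0,8), (3,8), (4,7)} (total capacity 12)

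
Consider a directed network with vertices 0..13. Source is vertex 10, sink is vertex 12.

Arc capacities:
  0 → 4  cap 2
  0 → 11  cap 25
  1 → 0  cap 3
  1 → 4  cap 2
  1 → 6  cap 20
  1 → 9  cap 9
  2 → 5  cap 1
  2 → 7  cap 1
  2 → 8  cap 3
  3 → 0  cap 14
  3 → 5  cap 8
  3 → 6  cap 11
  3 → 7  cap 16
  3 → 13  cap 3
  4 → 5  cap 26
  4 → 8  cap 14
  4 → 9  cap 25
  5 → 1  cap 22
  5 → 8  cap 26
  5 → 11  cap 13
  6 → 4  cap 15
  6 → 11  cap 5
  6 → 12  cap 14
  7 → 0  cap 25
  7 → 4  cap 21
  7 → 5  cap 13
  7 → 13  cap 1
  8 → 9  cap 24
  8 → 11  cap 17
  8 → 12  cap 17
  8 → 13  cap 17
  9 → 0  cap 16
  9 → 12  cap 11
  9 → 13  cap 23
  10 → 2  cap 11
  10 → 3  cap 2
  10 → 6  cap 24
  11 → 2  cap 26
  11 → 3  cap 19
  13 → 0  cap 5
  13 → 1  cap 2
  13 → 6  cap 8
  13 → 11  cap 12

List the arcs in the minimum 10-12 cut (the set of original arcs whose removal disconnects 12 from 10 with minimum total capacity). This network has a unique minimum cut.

Min-cut arcs: {(2,5), (2,7), (2,8), (10,3), (10,6)} (total capacity 31)

augment #1: 10→6→12 push 14
augment #2: 10→2→8→12 push 3
augment #3: 10→2→5→8→12 push 1
augment #4: 10→3→5→8→12 push 2
augment #5: 10→6→4→8→12 push 10
augment #6: 10→2→7→4→8→12 push 1
max flow = 31; residual-reachable set from 10 gives S-side
cut edges (S→T): {(2,5), (2,7), (2,8), (10,3), (10,6)} total cap 31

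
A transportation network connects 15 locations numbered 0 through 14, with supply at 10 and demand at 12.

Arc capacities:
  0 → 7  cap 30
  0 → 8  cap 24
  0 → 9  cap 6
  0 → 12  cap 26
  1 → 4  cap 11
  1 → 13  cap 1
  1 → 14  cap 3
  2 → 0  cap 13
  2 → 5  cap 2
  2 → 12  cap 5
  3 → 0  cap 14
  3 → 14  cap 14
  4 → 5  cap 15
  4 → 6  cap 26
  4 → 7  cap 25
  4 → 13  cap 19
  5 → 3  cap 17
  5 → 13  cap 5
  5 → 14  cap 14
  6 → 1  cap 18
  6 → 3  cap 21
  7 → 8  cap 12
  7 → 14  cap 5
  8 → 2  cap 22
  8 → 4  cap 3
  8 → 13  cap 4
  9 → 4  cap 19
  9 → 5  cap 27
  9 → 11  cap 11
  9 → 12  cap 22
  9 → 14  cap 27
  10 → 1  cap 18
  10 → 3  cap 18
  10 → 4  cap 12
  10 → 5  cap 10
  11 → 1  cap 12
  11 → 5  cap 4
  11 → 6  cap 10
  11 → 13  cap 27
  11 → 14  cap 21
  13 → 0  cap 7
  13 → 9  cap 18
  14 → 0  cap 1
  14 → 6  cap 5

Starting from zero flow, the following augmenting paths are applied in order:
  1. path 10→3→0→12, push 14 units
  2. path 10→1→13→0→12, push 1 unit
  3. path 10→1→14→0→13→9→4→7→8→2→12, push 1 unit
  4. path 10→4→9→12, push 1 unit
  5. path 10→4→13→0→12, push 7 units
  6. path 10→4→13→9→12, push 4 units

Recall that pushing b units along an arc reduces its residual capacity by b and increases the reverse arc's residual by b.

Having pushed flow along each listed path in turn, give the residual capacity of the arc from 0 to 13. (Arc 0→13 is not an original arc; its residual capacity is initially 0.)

after path 1 (10→3→0→12, push 14): res(0,13)=0
after path 2 (10→1→13→0→12, push 1): res(0,13)=1
after path 3 (10→1→14→0→13→9→4→7→8→2→12, push 1): res(0,13)=0
after path 4 (10→4→9→12, push 1): res(0,13)=0
after path 5 (10→4→13→0→12, push 7): res(0,13)=7
after path 6 (10→4→13→9→12, push 4): res(0,13)=7

Residual capacity of (0,13): 7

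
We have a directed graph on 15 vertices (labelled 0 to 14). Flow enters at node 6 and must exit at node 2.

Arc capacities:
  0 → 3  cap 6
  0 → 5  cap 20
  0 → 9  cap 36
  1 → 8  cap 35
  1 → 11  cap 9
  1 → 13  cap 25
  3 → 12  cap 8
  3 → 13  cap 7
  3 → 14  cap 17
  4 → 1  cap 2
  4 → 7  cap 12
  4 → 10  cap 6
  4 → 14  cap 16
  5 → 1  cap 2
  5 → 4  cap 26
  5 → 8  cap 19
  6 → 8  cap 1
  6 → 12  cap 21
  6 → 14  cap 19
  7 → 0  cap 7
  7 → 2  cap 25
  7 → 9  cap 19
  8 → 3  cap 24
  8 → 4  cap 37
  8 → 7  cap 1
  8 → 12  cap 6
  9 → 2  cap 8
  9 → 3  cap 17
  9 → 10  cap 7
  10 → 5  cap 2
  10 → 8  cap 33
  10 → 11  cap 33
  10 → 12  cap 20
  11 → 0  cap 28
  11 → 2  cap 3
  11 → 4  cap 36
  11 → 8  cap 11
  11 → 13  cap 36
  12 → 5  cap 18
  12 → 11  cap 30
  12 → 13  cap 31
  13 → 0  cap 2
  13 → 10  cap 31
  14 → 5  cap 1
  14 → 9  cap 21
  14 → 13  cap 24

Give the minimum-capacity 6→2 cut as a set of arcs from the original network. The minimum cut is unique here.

augment #1: 6→8→7→2 push 1
augment #2: 6→12→11→2 push 3
augment #3: 6→14→9→2 push 8
augment #4: 6→12→5→4→7→2 push 12
max flow = 24; residual-reachable set from 6 gives S-side
cut edges (S→T): {(4,7), (8,7), (9,2), (11,2)} total cap 24

Min-cut arcs: {(4,7), (8,7), (9,2), (11,2)} (total capacity 24)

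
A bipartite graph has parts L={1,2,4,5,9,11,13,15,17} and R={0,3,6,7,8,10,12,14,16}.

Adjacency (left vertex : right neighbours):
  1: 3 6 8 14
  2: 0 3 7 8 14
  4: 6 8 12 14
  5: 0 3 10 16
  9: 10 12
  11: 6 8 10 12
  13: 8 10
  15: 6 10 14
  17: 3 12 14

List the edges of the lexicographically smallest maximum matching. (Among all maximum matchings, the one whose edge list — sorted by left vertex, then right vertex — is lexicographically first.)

Lex-smallest maximum matching: {(1,3), (2,0), (4,6), (5,16), (9,10), (11,8), (15,14), (17,12)}

|M| = 8 (so the lex-smallest maximum matching has 8 edges)
process left vertices in ascending order; for each, take the smallest-labelled available neighbour that still permits 8 edges overall, or leave it unmatched if none does
lex-smallest matching: {1-3, 2-0, 4-6, 5-16, 9-10, 11-8, 15-14, 17-12}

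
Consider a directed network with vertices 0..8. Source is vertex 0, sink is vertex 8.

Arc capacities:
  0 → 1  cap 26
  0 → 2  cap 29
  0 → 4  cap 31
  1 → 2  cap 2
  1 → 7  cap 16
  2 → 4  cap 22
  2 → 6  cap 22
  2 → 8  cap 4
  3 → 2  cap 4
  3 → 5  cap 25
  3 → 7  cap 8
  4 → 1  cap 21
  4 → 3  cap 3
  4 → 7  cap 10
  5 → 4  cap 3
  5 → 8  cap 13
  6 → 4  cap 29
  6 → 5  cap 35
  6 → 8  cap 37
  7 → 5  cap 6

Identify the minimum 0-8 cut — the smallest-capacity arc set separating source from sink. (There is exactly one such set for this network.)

Min-cut arcs: {(2,6), (2,8), (4,3), (7,5)} (total capacity 35)

augment #1: 0→2→8 push 4
augment #2: 0→2→6→8 push 22
augment #3: 0→1→7→5→8 push 6
augment #4: 0→4→3→5→8 push 3
max flow = 35; residual-reachable set from 0 gives S-side
cut edges (S→T): {(2,6), (2,8), (4,3), (7,5)} total cap 35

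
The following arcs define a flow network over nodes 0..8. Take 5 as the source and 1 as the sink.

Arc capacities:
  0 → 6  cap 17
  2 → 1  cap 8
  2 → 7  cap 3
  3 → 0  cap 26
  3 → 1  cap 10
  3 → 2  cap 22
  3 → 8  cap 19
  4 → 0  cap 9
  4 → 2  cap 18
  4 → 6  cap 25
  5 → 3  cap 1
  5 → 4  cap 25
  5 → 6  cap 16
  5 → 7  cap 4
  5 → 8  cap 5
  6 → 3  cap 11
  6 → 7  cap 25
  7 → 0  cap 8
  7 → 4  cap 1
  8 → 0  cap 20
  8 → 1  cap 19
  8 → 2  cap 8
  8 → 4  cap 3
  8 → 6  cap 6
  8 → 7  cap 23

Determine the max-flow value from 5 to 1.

augment #1: 5→3→1 bottleneck 1, total now 1
augment #2: 5→8→1 bottleneck 5, total now 6
augment #3: 5→4→2→1 bottleneck 8, total now 14
augment #4: 5→6→3→1 bottleneck 9, total now 23
augment #5: 5→6→3→8→1 bottleneck 2, total now 25

Maximum flow value: 25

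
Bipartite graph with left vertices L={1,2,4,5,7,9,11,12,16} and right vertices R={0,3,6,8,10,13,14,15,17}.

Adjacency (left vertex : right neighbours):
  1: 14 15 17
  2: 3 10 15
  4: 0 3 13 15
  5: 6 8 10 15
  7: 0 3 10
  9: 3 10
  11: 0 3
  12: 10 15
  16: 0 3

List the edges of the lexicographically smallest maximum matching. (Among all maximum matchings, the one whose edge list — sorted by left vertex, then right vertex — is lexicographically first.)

Lex-smallest maximum matching: {(1,14), (2,3), (4,13), (5,6), (7,0), (9,10), (12,15)}

|M| = 7 (so the lex-smallest maximum matching has 7 edges)
process left vertices in ascending order; for each, take the smallest-labelled available neighbour that still permits 7 edges overall, or leave it unmatched if none does
lex-smallest matching: {1-14, 2-3, 4-13, 5-6, 7-0, 9-10, 12-15}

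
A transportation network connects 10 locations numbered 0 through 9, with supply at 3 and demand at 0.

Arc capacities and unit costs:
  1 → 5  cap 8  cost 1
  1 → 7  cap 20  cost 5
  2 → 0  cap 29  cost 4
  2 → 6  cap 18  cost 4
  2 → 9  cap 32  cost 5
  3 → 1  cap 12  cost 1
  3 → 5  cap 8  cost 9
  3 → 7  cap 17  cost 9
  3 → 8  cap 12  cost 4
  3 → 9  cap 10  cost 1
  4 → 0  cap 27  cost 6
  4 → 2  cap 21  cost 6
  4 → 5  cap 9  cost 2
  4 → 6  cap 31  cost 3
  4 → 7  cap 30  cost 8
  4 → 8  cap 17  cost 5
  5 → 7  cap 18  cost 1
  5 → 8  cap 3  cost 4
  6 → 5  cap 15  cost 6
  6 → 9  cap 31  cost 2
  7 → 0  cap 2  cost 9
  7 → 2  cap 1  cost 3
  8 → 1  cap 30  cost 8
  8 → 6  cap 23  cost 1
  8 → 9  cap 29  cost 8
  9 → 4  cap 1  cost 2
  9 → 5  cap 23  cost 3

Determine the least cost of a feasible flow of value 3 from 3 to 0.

shortest-cost path #1: 3→9→4→0 push 1 @ unit cost 9 (adds 9)
shortest-cost path #2: 3→1→5→7→2→0 push 1 @ unit cost 10 (adds 10)
shortest-cost path #3: 3→1→5→7→0 push 1 @ unit cost 12 (adds 12)
total cost = 31

Minimum cost for 3 units: 31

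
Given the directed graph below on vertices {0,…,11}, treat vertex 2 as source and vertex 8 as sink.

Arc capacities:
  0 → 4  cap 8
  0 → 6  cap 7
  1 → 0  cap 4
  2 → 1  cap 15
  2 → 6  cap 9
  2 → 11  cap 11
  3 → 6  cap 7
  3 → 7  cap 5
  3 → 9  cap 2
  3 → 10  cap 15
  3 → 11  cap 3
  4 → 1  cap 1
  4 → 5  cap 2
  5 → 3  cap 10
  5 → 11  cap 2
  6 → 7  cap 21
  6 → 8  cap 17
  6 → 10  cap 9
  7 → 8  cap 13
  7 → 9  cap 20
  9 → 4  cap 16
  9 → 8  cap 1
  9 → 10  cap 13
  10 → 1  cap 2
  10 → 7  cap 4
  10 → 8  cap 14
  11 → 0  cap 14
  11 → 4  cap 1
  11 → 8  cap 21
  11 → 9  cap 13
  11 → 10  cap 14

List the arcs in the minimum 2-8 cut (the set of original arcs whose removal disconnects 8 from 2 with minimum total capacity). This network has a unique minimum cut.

Min-cut arcs: {(1,0), (2,6), (2,11)} (total capacity 24)

augment #1: 2→6→8 push 9
augment #2: 2→11→8 push 11
augment #3: 2→1→0→6→8 push 4
max flow = 24; residual-reachable set from 2 gives S-side
cut edges (S→T): {(1,0), (2,6), (2,11)} total cap 24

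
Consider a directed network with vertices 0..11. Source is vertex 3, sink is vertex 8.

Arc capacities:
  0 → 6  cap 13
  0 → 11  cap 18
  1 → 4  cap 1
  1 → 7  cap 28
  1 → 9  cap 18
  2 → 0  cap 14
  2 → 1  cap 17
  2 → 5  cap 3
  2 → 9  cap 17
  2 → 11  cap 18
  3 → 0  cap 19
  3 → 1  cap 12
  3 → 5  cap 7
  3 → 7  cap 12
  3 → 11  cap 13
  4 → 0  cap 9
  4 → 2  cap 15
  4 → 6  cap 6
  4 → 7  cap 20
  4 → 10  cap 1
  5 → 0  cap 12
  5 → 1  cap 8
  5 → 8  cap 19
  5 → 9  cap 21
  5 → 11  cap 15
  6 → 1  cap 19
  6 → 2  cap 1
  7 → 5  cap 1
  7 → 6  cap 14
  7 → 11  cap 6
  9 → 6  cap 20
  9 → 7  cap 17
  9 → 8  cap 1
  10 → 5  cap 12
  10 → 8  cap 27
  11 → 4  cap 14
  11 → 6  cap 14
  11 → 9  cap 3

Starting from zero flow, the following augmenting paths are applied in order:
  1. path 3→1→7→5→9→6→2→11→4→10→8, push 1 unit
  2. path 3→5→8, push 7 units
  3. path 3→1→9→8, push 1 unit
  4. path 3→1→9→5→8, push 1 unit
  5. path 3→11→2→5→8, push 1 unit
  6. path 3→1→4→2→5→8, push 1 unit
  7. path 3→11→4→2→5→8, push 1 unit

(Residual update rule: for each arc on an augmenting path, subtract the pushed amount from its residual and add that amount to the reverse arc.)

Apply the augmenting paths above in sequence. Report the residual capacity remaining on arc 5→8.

after path 1 (3→1→7→5→9→6→2→11→4→10→8, push 1): res(5,8)=19
after path 2 (3→5→8, push 7): res(5,8)=12
after path 3 (3→1→9→8, push 1): res(5,8)=12
after path 4 (3→1→9→5→8, push 1): res(5,8)=11
after path 5 (3→11→2→5→8, push 1): res(5,8)=10
after path 6 (3→1→4→2→5→8, push 1): res(5,8)=9
after path 7 (3→11→4→2→5→8, push 1): res(5,8)=8

Residual capacity of (5,8): 8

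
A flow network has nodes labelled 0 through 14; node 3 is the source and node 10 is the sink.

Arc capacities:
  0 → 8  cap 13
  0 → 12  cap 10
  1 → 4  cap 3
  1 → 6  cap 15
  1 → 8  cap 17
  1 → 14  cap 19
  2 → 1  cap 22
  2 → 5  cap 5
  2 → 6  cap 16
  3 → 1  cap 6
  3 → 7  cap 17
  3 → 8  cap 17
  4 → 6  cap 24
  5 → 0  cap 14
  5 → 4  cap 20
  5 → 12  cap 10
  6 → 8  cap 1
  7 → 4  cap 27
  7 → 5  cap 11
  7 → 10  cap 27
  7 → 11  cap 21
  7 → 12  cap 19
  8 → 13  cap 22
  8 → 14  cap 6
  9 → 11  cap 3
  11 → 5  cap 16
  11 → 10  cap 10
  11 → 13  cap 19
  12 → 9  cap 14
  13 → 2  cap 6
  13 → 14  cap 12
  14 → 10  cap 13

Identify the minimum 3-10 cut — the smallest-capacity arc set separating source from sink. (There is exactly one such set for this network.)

augment #1: 3→7→10 push 17
augment #2: 3→1→14→10 push 6
augment #3: 3→8→14→10 push 6
augment #4: 3→8→13→14→10 push 1
augment #5: 3→8→13→2→5→12→9→11→10 push 3
max flow = 33; residual-reachable set from 3 gives S-side
cut edges (S→T): {(3,7), (9,11), (14,10)} total cap 33

Min-cut arcs: {(3,7), (9,11), (14,10)} (total capacity 33)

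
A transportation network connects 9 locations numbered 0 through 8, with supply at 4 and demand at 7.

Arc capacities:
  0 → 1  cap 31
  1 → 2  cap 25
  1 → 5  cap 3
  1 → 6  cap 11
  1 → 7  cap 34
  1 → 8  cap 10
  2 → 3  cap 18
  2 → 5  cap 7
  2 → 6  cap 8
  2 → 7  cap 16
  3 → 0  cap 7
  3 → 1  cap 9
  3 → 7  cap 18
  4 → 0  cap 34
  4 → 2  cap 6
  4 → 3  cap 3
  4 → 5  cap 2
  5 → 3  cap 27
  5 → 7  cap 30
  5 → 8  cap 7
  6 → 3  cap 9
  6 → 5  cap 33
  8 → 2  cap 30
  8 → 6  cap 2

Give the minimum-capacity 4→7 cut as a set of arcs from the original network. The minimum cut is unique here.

augment #1: 4→2→7 push 6
augment #2: 4→3→7 push 3
augment #3: 4→5→7 push 2
augment #4: 4→0→1→7 push 31
max flow = 42; residual-reachable set from 4 gives S-side
cut edges (S→T): {(0,1), (4,2), (4,3), (4,5)} total cap 42

Min-cut arcs: {(0,1), (4,2), (4,3), (4,5)} (total capacity 42)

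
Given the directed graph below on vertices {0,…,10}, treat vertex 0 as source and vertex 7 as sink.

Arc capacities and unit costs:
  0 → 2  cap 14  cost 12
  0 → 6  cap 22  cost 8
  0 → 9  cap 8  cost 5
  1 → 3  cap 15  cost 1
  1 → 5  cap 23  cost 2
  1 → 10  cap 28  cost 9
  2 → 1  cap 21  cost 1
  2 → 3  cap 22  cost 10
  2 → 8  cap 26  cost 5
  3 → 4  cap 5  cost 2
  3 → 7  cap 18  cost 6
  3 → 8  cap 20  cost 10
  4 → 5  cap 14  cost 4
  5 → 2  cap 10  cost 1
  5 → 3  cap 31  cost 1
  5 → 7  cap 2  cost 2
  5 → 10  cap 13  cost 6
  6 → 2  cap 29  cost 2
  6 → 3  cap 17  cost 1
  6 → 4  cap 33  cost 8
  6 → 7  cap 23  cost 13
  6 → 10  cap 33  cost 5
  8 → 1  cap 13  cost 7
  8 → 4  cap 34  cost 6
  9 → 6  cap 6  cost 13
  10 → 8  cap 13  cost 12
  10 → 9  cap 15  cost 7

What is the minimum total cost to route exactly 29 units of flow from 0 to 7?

shortest-cost path #1: 0→6→3→7 push 17 @ unit cost 15 (adds 255)
shortest-cost path #2: 0→6→2→1→5→7 push 2 @ unit cost 15 (adds 30)
shortest-cost path #3: 0→6→2→1→3→7 push 1 @ unit cost 18 (adds 18)
shortest-cost path #4: 0→6→7 push 2 @ unit cost 21 (adds 42)
shortest-cost path #5: 0→2→6→7 push 3 @ unit cost 23 (adds 69)
shortest-cost path #6: 0→2→1→3→6→7 push 4 @ unit cost 26 (adds 104)
total cost = 518

Minimum cost for 29 units: 518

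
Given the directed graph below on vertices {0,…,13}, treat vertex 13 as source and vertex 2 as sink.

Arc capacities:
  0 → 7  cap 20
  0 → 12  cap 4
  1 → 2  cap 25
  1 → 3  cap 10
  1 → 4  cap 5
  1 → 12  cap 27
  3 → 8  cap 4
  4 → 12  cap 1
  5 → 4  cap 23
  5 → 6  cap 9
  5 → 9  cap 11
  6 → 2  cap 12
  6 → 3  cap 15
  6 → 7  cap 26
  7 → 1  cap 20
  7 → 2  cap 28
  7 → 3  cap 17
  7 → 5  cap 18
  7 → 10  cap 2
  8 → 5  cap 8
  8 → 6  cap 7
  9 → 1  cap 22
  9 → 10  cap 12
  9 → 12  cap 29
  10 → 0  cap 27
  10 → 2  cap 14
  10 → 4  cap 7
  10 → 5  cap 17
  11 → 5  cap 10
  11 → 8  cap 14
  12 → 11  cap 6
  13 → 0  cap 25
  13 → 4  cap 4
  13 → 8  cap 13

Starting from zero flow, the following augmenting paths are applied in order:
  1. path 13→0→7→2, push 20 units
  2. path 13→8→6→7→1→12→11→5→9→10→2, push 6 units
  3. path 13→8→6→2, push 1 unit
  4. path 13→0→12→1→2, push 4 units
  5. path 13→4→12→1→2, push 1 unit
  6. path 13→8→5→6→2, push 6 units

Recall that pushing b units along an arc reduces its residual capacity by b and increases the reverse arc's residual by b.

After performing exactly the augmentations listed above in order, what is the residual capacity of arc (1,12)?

Residual capacity of (1,12): 26

after path 1 (13→0→7→2, push 20): res(1,12)=27
after path 2 (13→8→6→7→1→12→11→5→9→10→2, push 6): res(1,12)=21
after path 3 (13→8→6→2, push 1): res(1,12)=21
after path 4 (13→0→12→1→2, push 4): res(1,12)=25
after path 5 (13→4→12→1→2, push 1): res(1,12)=26
after path 6 (13→8→5→6→2, push 6): res(1,12)=26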